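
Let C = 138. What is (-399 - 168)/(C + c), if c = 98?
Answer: -567/236 ≈ -2.4025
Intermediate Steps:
(-399 - 168)/(C + c) = (-399 - 168)/(138 + 98) = -567/236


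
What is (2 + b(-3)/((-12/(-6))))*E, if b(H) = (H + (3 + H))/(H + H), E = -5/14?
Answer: -45/56 ≈ -0.80357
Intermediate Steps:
E = -5/14 (E = -5*1/14 = -5/14 ≈ -0.35714)
b(H) = (3 + 2*H)/(2*H) (b(H) = (3 + 2*H)/((2*H)) = (3 + 2*H)*(1/(2*H)) = (3 + 2*H)/(2*H))
(2 + b(-3)/((-12/(-6))))*E = (2 + ((3/2 - 3)/(-3))/((-12/(-6))))*(-5/14) = (2 + (-1/3*(-3/2))/((-12*(-1/6))))*(-5/14) = (2 + (1/2)/2)*(-5/14) = (2 + (1/2)*(1/2))*(-5/14) = (2 + 1/4)*(-5/14) = (9/4)*(-5/14) = -45/56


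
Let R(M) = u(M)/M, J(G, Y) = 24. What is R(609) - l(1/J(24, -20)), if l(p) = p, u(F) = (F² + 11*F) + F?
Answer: 14903/24 ≈ 620.96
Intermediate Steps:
u(F) = F² + 12*F
R(M) = 12 + M (R(M) = (M*(12 + M))/M = 12 + M)
R(609) - l(1/J(24, -20)) = (12 + 609) - 1/24 = 621 - 1*1/24 = 621 - 1/24 = 14903/24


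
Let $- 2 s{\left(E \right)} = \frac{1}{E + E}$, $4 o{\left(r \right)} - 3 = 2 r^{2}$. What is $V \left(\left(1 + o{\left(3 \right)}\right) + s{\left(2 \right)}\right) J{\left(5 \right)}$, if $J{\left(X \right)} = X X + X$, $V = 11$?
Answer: $\frac{8085}{4} \approx 2021.3$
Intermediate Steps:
$o{\left(r \right)} = \frac{3}{4} + \frac{r^{2}}{2}$ ($o{\left(r \right)} = \frac{3}{4} + \frac{2 r^{2}}{4} = \frac{3}{4} + \frac{r^{2}}{2}$)
$s{\left(E \right)} = - \frac{1}{4 E}$ ($s{\left(E \right)} = - \frac{1}{2 \left(E + E\right)} = - \frac{1}{2 \cdot 2 E} = - \frac{\frac{1}{2} \frac{1}{E}}{2} = - \frac{1}{4 E}$)
$J{\left(X \right)} = X + X^{2}$ ($J{\left(X \right)} = X^{2} + X = X + X^{2}$)
$V \left(\left(1 + o{\left(3 \right)}\right) + s{\left(2 \right)}\right) J{\left(5 \right)} = 11 \left(\left(1 + \left(\frac{3}{4} + \frac{3^{2}}{2}\right)\right) - \frac{1}{4 \cdot 2}\right) 5 \left(1 + 5\right) = 11 \left(\left(1 + \left(\frac{3}{4} + \frac{1}{2} \cdot 9\right)\right) - \frac{1}{8}\right) 5 \cdot 6 = 11 \left(\left(1 + \left(\frac{3}{4} + \frac{9}{2}\right)\right) - \frac{1}{8}\right) 30 = 11 \left(\left(1 + \frac{21}{4}\right) - \frac{1}{8}\right) 30 = 11 \left(\frac{25}{4} - \frac{1}{8}\right) 30 = 11 \cdot \frac{49}{8} \cdot 30 = \frac{539}{8} \cdot 30 = \frac{8085}{4}$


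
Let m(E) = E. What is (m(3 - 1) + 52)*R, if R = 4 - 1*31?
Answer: -1458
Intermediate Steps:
R = -27 (R = 4 - 31 = -27)
(m(3 - 1) + 52)*R = ((3 - 1) + 52)*(-27) = (2 + 52)*(-27) = 54*(-27) = -1458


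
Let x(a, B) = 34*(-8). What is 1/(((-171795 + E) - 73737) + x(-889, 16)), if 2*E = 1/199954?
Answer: -399908/98298986031 ≈ -4.0683e-6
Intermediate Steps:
E = 1/399908 (E = (½)/199954 = (½)*(1/199954) = 1/399908 ≈ 2.5006e-6)
x(a, B) = -272
1/(((-171795 + E) - 73737) + x(-889, 16)) = 1/(((-171795 + 1/399908) - 73737) - 272) = 1/((-68702194859/399908 - 73737) - 272) = 1/(-98190211055/399908 - 272) = 1/(-98298986031/399908) = -399908/98298986031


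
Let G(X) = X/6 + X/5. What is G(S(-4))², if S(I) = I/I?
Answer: 121/900 ≈ 0.13444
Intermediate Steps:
S(I) = 1
G(X) = 11*X/30 (G(X) = X*(⅙) + X*(⅕) = X/6 + X/5 = 11*X/30)
G(S(-4))² = ((11/30)*1)² = (11/30)² = 121/900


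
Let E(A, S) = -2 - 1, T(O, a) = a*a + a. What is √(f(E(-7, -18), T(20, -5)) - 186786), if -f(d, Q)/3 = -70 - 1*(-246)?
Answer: I*√187314 ≈ 432.8*I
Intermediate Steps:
T(O, a) = a + a² (T(O, a) = a² + a = a + a²)
E(A, S) = -3
f(d, Q) = -528 (f(d, Q) = -3*(-70 - 1*(-246)) = -3*(-70 + 246) = -3*176 = -528)
√(f(E(-7, -18), T(20, -5)) - 186786) = √(-528 - 186786) = √(-187314) = I*√187314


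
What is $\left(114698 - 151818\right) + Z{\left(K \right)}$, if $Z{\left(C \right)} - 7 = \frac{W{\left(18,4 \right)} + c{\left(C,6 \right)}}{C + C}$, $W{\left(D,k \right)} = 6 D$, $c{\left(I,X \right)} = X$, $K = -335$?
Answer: $- \frac{12432912}{335} \approx -37113.0$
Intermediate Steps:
$Z{\left(C \right)} = 7 + \frac{57}{C}$ ($Z{\left(C \right)} = 7 + \frac{6 \cdot 18 + 6}{C + C} = 7 + \frac{108 + 6}{2 C} = 7 + 114 \frac{1}{2 C} = 7 + \frac{57}{C}$)
$\left(114698 - 151818\right) + Z{\left(K \right)} = \left(114698 - 151818\right) + \left(7 + \frac{57}{-335}\right) = -37120 + \left(7 + 57 \left(- \frac{1}{335}\right)\right) = -37120 + \left(7 - \frac{57}{335}\right) = -37120 + \frac{2288}{335} = - \frac{12432912}{335}$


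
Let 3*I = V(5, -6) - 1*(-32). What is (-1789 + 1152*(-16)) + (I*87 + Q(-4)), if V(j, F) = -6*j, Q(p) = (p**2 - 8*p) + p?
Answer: -20119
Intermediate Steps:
Q(p) = p**2 - 7*p
I = 2/3 (I = (-6*5 - 1*(-32))/3 = (-30 + 32)/3 = (1/3)*2 = 2/3 ≈ 0.66667)
(-1789 + 1152*(-16)) + (I*87 + Q(-4)) = (-1789 + 1152*(-16)) + ((2/3)*87 - 4*(-7 - 4)) = (-1789 - 18432) + (58 - 4*(-11)) = -20221 + (58 + 44) = -20221 + 102 = -20119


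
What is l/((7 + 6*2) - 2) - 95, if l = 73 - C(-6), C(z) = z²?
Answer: -1578/17 ≈ -92.823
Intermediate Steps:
l = 37 (l = 73 - 1*(-6)² = 73 - 1*36 = 73 - 36 = 37)
l/((7 + 6*2) - 2) - 95 = 37/((7 + 6*2) - 2) - 95 = 37/((7 + 12) - 2) - 95 = 37/(19 - 2) - 95 = 37/17 - 95 = -1578/17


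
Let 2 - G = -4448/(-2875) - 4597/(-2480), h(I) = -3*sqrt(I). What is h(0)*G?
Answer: 0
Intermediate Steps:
G = -1997483/1426000 (G = 2 - (-4448/(-2875) - 4597/(-2480)) = 2 - (-4448*(-1/2875) - 4597*(-1/2480)) = 2 - (4448/2875 + 4597/2480) = 2 - 1*4849483/1426000 = 2 - 4849483/1426000 = -1997483/1426000 ≈ -1.4008)
h(0)*G = -3*sqrt(0)*(-1997483/1426000) = -3*0*(-1997483/1426000) = 0*(-1997483/1426000) = 0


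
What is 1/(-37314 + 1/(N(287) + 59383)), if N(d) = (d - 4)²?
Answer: -139472/5204258207 ≈ -2.6800e-5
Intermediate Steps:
N(d) = (-4 + d)²
1/(-37314 + 1/(N(287) + 59383)) = 1/(-37314 + 1/((-4 + 287)² + 59383)) = 1/(-37314 + 1/(283² + 59383)) = 1/(-37314 + 1/(80089 + 59383)) = 1/(-37314 + 1/139472) = 1/(-5204258207/139472) = -139472/5204258207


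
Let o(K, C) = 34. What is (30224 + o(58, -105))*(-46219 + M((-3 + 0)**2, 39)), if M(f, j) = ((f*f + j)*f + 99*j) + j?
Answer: -1247809662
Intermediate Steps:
M(f, j) = 100*j + f*(j + f**2) (M(f, j) = ((f**2 + j)*f + 99*j) + j = ((j + f**2)*f + 99*j) + j = (f*(j + f**2) + 99*j) + j = (99*j + f*(j + f**2)) + j = 100*j + f*(j + f**2))
(30224 + o(58, -105))*(-46219 + M((-3 + 0)**2, 39)) = (30224 + 34)*(-46219 + (((-3 + 0)**2)**3 + 100*39 + (-3 + 0)**2*39)) = 30258*(-46219 + (((-3)**2)**3 + 3900 + (-3)**2*39)) = 30258*(-46219 + (9**3 + 3900 + 9*39)) = 30258*(-46219 + (729 + 3900 + 351)) = 30258*(-46219 + 4980) = 30258*(-41239) = -1247809662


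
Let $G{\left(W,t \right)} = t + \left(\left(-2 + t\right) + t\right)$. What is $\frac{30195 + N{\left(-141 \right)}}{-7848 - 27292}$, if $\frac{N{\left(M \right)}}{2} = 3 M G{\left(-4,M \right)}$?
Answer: $- \frac{77949}{7028} \approx -11.091$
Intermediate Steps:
$G{\left(W,t \right)} = -2 + 3 t$ ($G{\left(W,t \right)} = t + \left(-2 + 2 t\right) = -2 + 3 t$)
$N{\left(M \right)} = 6 M \left(-2 + 3 M\right)$ ($N{\left(M \right)} = 2 \cdot 3 M \left(-2 + 3 M\right) = 6 M \left(-2 + 3 M\right)$)
$\frac{30195 + N{\left(-141 \right)}}{-7848 - 27292} = \frac{30195 + 6 \left(-141\right) \left(-2 + 3 \left(-141\right)\right)}{-7848 - 27292} = \frac{30195 + 6 \left(-141\right) \left(-2 - 423\right)}{-35140} = \left(30195 + 6 \left(-141\right) \left(-425\right)\right) \left(- \frac{1}{35140}\right) = \left(30195 + 359550\right) \left(- \frac{1}{35140}\right) = 389745 \left(- \frac{1}{35140}\right) = - \frac{77949}{7028}$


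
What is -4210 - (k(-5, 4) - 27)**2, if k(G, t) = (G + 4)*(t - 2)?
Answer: -5051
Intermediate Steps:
k(G, t) = (-2 + t)*(4 + G) (k(G, t) = (4 + G)*(-2 + t) = (-2 + t)*(4 + G))
-4210 - (k(-5, 4) - 27)**2 = -4210 - ((-8 - 2*(-5) + 4*4 - 5*4) - 27)**2 = -4210 - ((-8 + 10 + 16 - 20) - 27)**2 = -4210 - (-2 - 27)**2 = -4210 - 1*(-29)**2 = -4210 - 1*841 = -4210 - 841 = -5051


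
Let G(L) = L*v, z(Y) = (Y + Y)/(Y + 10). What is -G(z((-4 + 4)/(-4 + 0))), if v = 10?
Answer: 0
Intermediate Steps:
z(Y) = 2*Y/(10 + Y) (z(Y) = (2*Y)/(10 + Y) = 2*Y/(10 + Y))
G(L) = 10*L (G(L) = L*10 = 10*L)
-G(z((-4 + 4)/(-4 + 0))) = -10*2*((-4 + 4)/(-4 + 0))/(10 + (-4 + 4)/(-4 + 0)) = -10*2*(0/(-4))/(10 + 0/(-4)) = -10*2*(0*(-1/4))/(10 + 0*(-1/4)) = -10*2*0/(10 + 0) = -10*2*0/10 = -10*2*0*(1/10) = -10*0 = -1*0 = 0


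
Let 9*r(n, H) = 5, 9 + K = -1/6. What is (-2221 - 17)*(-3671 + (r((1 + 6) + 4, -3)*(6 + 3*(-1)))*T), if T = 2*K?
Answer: 24852244/3 ≈ 8.2841e+6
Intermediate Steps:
K = -55/6 (K = -9 - 1/6 = -9 - 1*⅙ = -9 - ⅙ = -55/6 ≈ -9.1667)
r(n, H) = 5/9 (r(n, H) = (⅑)*5 = 5/9)
T = -55/3 (T = 2*(-55/6) = -55/3 ≈ -18.333)
(-2221 - 17)*(-3671 + (r((1 + 6) + 4, -3)*(6 + 3*(-1)))*T) = (-2221 - 17)*(-3671 + (5*(6 + 3*(-1))/9)*(-55/3)) = -2238*(-3671 + (5*(6 - 3)/9)*(-55/3)) = -2238*(-3671 + ((5/9)*3)*(-55/3)) = -2238*(-3671 + (5/3)*(-55/3)) = -2238*(-3671 - 275/9) = -2238*(-33314/9) = 24852244/3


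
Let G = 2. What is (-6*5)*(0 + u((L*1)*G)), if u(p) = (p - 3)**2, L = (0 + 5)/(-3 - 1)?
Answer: -1815/2 ≈ -907.50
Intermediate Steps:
L = -5/4 (L = 5/(-4) = 5*(-1/4) = -5/4 ≈ -1.2500)
u(p) = (-3 + p)**2
(-6*5)*(0 + u((L*1)*G)) = (-6*5)*(0 + (-3 - 5/4*1*2)**2) = -30*(0 + (-3 - 5/4*2)**2) = -30*(0 + (-3 - 5/2)**2) = -30*(0 + (-11/2)**2) = -30*(0 + 121/4) = -30*121/4 = -1815/2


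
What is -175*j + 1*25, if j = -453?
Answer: 79300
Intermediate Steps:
-175*j + 1*25 = -175*(-453) + 1*25 = 79275 + 25 = 79300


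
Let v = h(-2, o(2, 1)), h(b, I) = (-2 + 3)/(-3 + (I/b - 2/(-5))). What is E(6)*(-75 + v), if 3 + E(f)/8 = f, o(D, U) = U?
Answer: -56040/31 ≈ -1807.7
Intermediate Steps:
h(b, I) = 1/(-13/5 + I/b) (h(b, I) = 1/(-3 + (I/b - 2*(-1/5))) = 1/(-3 + (I/b + 2/5)) = 1/(-3 + (2/5 + I/b)) = 1/(-13/5 + I/b))
v = -10/31 (v = 5*(-2)/(-13*(-2) + 5*1) = 5*(-2)/(26 + 5) = 5*(-2)/31 = 5*(-2)*(1/31) = -10/31 ≈ -0.32258)
E(f) = -24 + 8*f
E(6)*(-75 + v) = (-24 + 8*6)*(-75 - 10/31) = (-24 + 48)*(-2335/31) = 24*(-2335/31) = -56040/31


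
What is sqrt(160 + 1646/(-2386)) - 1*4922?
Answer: -4922 + sqrt(226738001)/1193 ≈ -4909.4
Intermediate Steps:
sqrt(160 + 1646/(-2386)) - 1*4922 = sqrt(160 + 1646*(-1/2386)) - 4922 = sqrt(160 - 823/1193) - 4922 = sqrt(190057/1193) - 4922 = sqrt(226738001)/1193 - 4922 = -4922 + sqrt(226738001)/1193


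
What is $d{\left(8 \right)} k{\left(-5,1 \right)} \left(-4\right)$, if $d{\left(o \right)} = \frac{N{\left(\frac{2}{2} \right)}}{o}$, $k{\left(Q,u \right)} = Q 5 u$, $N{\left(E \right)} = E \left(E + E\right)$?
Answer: $25$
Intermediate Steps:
$N{\left(E \right)} = 2 E^{2}$ ($N{\left(E \right)} = E 2 E = 2 E^{2}$)
$k{\left(Q,u \right)} = 5 Q u$
$d{\left(o \right)} = \frac{2}{o}$ ($d{\left(o \right)} = \frac{2 \left(\frac{2}{2}\right)^{2}}{o} = \frac{2 \left(2 \cdot \frac{1}{2}\right)^{2}}{o} = \frac{2 \cdot 1^{2}}{o} = \frac{2 \cdot 1}{o} = \frac{2}{o}$)
$d{\left(8 \right)} k{\left(-5,1 \right)} \left(-4\right) = \frac{2}{8} \cdot 5 \left(-5\right) 1 \left(-4\right) = 2 \cdot \frac{1}{8} \left(-25\right) \left(-4\right) = \frac{1}{4} \left(-25\right) \left(-4\right) = \left(- \frac{25}{4}\right) \left(-4\right) = 25$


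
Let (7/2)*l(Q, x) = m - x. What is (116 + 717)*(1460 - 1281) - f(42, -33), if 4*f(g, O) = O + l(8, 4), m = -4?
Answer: 4175243/28 ≈ 1.4912e+5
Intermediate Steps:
l(Q, x) = -8/7 - 2*x/7 (l(Q, x) = 2*(-4 - x)/7 = -8/7 - 2*x/7)
f(g, O) = -4/7 + O/4 (f(g, O) = (O + (-8/7 - 2/7*4))/4 = (O + (-8/7 - 8/7))/4 = (O - 16/7)/4 = (-16/7 + O)/4 = -4/7 + O/4)
(116 + 717)*(1460 - 1281) - f(42, -33) = (116 + 717)*(1460 - 1281) - (-4/7 + (1/4)*(-33)) = 833*179 - (-4/7 - 33/4) = 149107 - 1*(-247/28) = 149107 + 247/28 = 4175243/28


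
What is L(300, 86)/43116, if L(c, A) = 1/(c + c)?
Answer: 1/25869600 ≈ 3.8655e-8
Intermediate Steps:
L(c, A) = 1/(2*c)
L(300, 86)/43116 = ((1/2)/300)/43116 = ((1/2)*(1/300))*(1/43116) = (1/600)*(1/43116) = 1/25869600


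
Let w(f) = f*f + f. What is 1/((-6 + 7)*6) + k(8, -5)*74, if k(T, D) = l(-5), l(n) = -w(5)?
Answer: -13319/6 ≈ -2219.8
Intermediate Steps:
w(f) = f + f**2 (w(f) = f**2 + f = f + f**2)
l(n) = -30 (l(n) = -5*(1 + 5) = -5*6 = -1*30 = -30)
k(T, D) = -30
1/((-6 + 7)*6) + k(8, -5)*74 = 1/((-6 + 7)*6) - 30*74 = 1/(1*6) - 2220 = 1/6 - 2220 = -13319/6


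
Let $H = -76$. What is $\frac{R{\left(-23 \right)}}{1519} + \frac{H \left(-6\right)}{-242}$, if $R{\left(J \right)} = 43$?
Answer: $- \frac{341129}{183799} \approx -1.856$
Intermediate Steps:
$\frac{R{\left(-23 \right)}}{1519} + \frac{H \left(-6\right)}{-242} = \frac{43}{1519} + \frac{\left(-76\right) \left(-6\right)}{-242} = 43 \cdot \frac{1}{1519} + 456 \left(- \frac{1}{242}\right) = \frac{43}{1519} - \frac{228}{121} = - \frac{341129}{183799}$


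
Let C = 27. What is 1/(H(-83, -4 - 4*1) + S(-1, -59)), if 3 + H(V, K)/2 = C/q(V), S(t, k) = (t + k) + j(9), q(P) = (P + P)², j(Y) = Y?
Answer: -13778/785319 ≈ -0.017544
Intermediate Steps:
q(P) = 4*P² (q(P) = (2*P)² = 4*P²)
S(t, k) = 9 + k + t (S(t, k) = (t + k) + 9 = (k + t) + 9 = 9 + k + t)
H(V, K) = -6 + 27/(2*V²) (H(V, K) = -6 + 2*(27/((4*V²))) = -6 + 2*(27*(1/(4*V²))) = -6 + 2*(27/(4*V²)) = -6 + 27/(2*V²))
1/(H(-83, -4 - 4*1) + S(-1, -59)) = 1/((-6 + (27/2)/(-83)²) + (9 - 59 - 1)) = 1/((-6 + (27/2)*(1/6889)) - 51) = 1/((-6 + 27/13778) - 51) = 1/(-82641/13778 - 51) = 1/(-785319/13778) = -13778/785319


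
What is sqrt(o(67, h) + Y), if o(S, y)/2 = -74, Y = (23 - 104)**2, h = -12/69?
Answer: 11*sqrt(53) ≈ 80.081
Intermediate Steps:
h = -4/23 (h = -12*1/69 = -4/23 ≈ -0.17391)
Y = 6561 (Y = (-81)**2 = 6561)
o(S, y) = -148 (o(S, y) = 2*(-74) = -148)
sqrt(o(67, h) + Y) = sqrt(-148 + 6561) = sqrt(6413) = 11*sqrt(53)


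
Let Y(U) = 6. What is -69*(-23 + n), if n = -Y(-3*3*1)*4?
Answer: 3243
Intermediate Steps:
n = -24 (n = -1*6*4 = -6*4 = -24)
-69*(-23 + n) = -69*(-23 - 24) = -69*(-47) = 3243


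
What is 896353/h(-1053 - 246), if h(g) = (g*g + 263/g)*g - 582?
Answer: -896353/2191934218 ≈ -0.00040893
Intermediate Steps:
h(g) = -582 + g*(g² + 263/g) (h(g) = (g² + 263/g)*g - 582 = g*(g² + 263/g) - 582 = -582 + g*(g² + 263/g))
896353/h(-1053 - 246) = 896353/(-319 + (-1053 - 246)³) = 896353/(-319 + (-1299)³) = 896353/(-319 - 2191933899) = 896353/(-2191934218) = 896353*(-1/2191934218) = -896353/2191934218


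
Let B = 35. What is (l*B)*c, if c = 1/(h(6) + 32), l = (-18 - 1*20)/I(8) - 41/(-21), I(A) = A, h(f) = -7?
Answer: -47/12 ≈ -3.9167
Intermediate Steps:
l = -235/84 (l = (-18 - 1*20)/8 - 41/(-21) = (-18 - 20)*(⅛) - 41*(-1/21) = -38*⅛ + 41/21 = -19/4 + 41/21 = -235/84 ≈ -2.7976)
c = 1/25 (c = 1/(-7 + 32) = 1/25 ≈ 0.040000)
(l*B)*c = -235/84*35*(1/25) = -1175/12*1/25 = -47/12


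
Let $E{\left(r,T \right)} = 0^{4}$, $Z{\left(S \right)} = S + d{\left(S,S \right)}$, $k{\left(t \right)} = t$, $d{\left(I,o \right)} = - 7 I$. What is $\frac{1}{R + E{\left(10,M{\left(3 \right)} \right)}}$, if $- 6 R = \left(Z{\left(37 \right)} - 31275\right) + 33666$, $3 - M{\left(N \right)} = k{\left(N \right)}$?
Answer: $- \frac{2}{723} \approx -0.0027663$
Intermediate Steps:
$M{\left(N \right)} = 3 - N$
$Z{\left(S \right)} = - 6 S$ ($Z{\left(S \right)} = S - 7 S = - 6 S$)
$E{\left(r,T \right)} = 0$
$R = - \frac{723}{2}$ ($R = - \frac{\left(\left(-6\right) 37 - 31275\right) + 33666}{6} = - \frac{\left(-222 - 31275\right) + 33666}{6} = - \frac{-31497 + 33666}{6} = \left(- \frac{1}{6}\right) 2169 = - \frac{723}{2} \approx -361.5$)
$\frac{1}{R + E{\left(10,M{\left(3 \right)} \right)}} = \frac{1}{- \frac{723}{2} + 0} = \frac{1}{- \frac{723}{2}} = - \frac{2}{723}$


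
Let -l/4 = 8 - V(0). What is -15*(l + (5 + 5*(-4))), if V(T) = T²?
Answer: 705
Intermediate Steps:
l = -32 (l = -4*(8 - 1*0²) = -4*(8 - 1*0) = -4*(8 + 0) = -4*8 = -32)
-15*(l + (5 + 5*(-4))) = -15*(-32 + (5 + 5*(-4))) = -15*(-32 + (5 - 20)) = -15*(-32 - 15) = -15*(-47) = 705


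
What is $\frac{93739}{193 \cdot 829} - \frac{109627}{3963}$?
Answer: $- \frac{17168503462}{634068111} \approx -27.077$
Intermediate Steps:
$\frac{93739}{193 \cdot 829} - \frac{109627}{3963} = \frac{93739}{159997} - \frac{109627}{3963} = - \frac{17168503462}{634068111}$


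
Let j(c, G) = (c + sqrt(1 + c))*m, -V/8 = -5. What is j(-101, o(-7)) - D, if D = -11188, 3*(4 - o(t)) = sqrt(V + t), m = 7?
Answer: 10481 + 70*I ≈ 10481.0 + 70.0*I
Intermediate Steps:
V = 40 (V = -8*(-5) = 40)
o(t) = 4 - sqrt(40 + t)/3
j(c, G) = 7*c + 7*sqrt(1 + c) (j(c, G) = (c + sqrt(1 + c))*7 = 7*c + 7*sqrt(1 + c))
j(-101, o(-7)) - D = (7*(-101) + 7*sqrt(1 - 101)) - 1*(-11188) = (-707 + 7*sqrt(-100)) + 11188 = (-707 + 7*(10*I)) + 11188 = (-707 + 70*I) + 11188 = 10481 + 70*I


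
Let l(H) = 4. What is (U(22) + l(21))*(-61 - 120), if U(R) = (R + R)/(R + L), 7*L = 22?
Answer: -4163/4 ≈ -1040.8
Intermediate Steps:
L = 22/7 (L = (⅐)*22 = 22/7 ≈ 3.1429)
U(R) = 2*R/(22/7 + R) (U(R) = (R + R)/(R + 22/7) = (2*R)/(22/7 + R) = 2*R/(22/7 + R))
(U(22) + l(21))*(-61 - 120) = (14*22/(22 + 7*22) + 4)*(-61 - 120) = (14*22/(22 + 154) + 4)*(-181) = (14*22/176 + 4)*(-181) = (14*22*(1/176) + 4)*(-181) = (7/4 + 4)*(-181) = (23/4)*(-181) = -4163/4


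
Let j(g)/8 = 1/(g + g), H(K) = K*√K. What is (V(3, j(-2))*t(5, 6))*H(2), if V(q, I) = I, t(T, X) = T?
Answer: -20*√2 ≈ -28.284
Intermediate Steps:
H(K) = K^(3/2)
j(g) = 4/g (j(g) = 8/(g + g) = 8/((2*g)) = 8*(1/(2*g)) = 4/g)
(V(3, j(-2))*t(5, 6))*H(2) = ((4/(-2))*5)*2^(3/2) = ((4*(-½))*5)*(2*√2) = (-2*5)*(2*√2) = -20*√2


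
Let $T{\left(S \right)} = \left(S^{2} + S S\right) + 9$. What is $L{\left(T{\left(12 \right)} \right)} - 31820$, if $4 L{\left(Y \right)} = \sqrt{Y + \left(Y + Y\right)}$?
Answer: $-31820 + \frac{9 \sqrt{11}}{4} \approx -31813.0$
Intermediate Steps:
$T{\left(S \right)} = 9 + 2 S^{2}$ ($T{\left(S \right)} = \left(S^{2} + S^{2}\right) + 9 = 2 S^{2} + 9 = 9 + 2 S^{2}$)
$L{\left(Y \right)} = \frac{\sqrt{3} \sqrt{Y}}{4}$ ($L{\left(Y \right)} = \frac{\sqrt{Y + \left(Y + Y\right)}}{4} = \frac{\sqrt{Y + 2 Y}}{4} = \frac{\sqrt{3 Y}}{4} = \frac{\sqrt{3} \sqrt{Y}}{4}$)
$L{\left(T{\left(12 \right)} \right)} - 31820 = \frac{\sqrt{3} \sqrt{9 + 2 \cdot 12^{2}}}{4} - 31820 = \frac{\sqrt{3} \sqrt{9 + 2 \cdot 144}}{4} - 31820 = \frac{\sqrt{3} \sqrt{9 + 288}}{4} - 31820 = \frac{\sqrt{3} \sqrt{297}}{4} - 31820 = \frac{\sqrt{3} \cdot 3 \sqrt{33}}{4} - 31820 = \frac{9 \sqrt{11}}{4} - 31820 = -31820 + \frac{9 \sqrt{11}}{4}$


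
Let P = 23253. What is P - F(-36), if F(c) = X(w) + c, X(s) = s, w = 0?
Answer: 23289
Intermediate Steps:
F(c) = c (F(c) = 0 + c = c)
P - F(-36) = 23253 - 1*(-36) = 23253 + 36 = 23289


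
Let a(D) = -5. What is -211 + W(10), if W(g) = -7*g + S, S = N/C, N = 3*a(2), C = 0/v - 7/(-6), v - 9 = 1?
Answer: -2057/7 ≈ -293.86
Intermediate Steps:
v = 10 (v = 9 + 1 = 10)
C = 7/6 (C = 0/10 - 7/(-6) = 0*(1/10) - 7*(-1/6) = 0 + 7/6 = 7/6 ≈ 1.1667)
N = -15 (N = 3*(-5) = -15)
S = -90/7 (S = -15/7/6 = -15*6/7 = -90/7 ≈ -12.857)
W(g) = -90/7 - 7*g (W(g) = -7*g - 90/7 = -90/7 - 7*g)
-211 + W(10) = -211 + (-90/7 - 7*10) = -211 + (-90/7 - 70) = -211 - 580/7 = -2057/7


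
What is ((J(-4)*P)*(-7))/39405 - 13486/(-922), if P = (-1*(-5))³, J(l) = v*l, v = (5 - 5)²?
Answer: 6743/461 ≈ 14.627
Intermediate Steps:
v = 0 (v = 0² = 0)
J(l) = 0 (J(l) = 0*l = 0)
P = 125 (P = 5³ = 125)
((J(-4)*P)*(-7))/39405 - 13486/(-922) = ((0*125)*(-7))/39405 - 13486/(-922) = (0*(-7))*(1/39405) - 13486*(-1/922) = 0*(1/39405) + 6743/461 = 0 + 6743/461 = 6743/461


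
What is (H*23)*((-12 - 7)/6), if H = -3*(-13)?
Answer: -5681/2 ≈ -2840.5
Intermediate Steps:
H = 39
(H*23)*((-12 - 7)/6) = (39*23)*((-12 - 7)/6) = 897*(-19*⅙) = 897*(-19/6) = -5681/2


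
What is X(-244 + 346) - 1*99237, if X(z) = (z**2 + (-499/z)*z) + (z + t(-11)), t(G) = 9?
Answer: -89221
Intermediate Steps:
X(z) = -490 + z + z**2 (X(z) = (z**2 + (-499/z)*z) + (z + 9) = (z**2 - 499) + (9 + z) = (-499 + z**2) + (9 + z) = -490 + z + z**2)
X(-244 + 346) - 1*99237 = (-490 + (-244 + 346) + (-244 + 346)**2) - 1*99237 = (-490 + 102 + 102**2) - 99237 = (-490 + 102 + 10404) - 99237 = 10016 - 99237 = -89221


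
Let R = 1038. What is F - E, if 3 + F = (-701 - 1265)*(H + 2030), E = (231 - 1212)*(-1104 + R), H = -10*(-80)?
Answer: -5628529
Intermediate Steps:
H = 800
E = 64746 (E = (231 - 1212)*(-1104 + 1038) = -981*(-66) = 64746)
F = -5563783 (F = -3 + (-701 - 1265)*(800 + 2030) = -3 - 1966*2830 = -3 - 5563780 = -5563783)
F - E = -5563783 - 1*64746 = -5563783 - 64746 = -5628529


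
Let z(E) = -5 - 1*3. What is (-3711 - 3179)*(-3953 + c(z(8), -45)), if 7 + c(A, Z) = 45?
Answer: 26974350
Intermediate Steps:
z(E) = -8 (z(E) = -5 - 3 = -8)
c(A, Z) = 38 (c(A, Z) = -7 + 45 = 38)
(-3711 - 3179)*(-3953 + c(z(8), -45)) = (-3711 - 3179)*(-3953 + 38) = -6890*(-3915) = 26974350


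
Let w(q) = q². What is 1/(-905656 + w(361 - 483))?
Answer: -1/890772 ≈ -1.1226e-6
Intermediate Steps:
1/(-905656 + w(361 - 483)) = 1/(-905656 + (361 - 483)²) = 1/(-905656 + (-122)²) = 1/(-905656 + 14884) = 1/(-890772) = -1/890772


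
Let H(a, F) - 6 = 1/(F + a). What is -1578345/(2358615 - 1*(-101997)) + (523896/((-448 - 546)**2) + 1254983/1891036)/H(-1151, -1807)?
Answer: -15348608583640976233/34689922933336150172 ≈ -0.44245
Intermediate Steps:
H(a, F) = 6 + 1/(F + a)
-1578345/(2358615 - 1*(-101997)) + (523896/((-448 - 546)**2) + 1254983/1891036)/H(-1151, -1807) = -1578345/(2358615 - 1*(-101997)) + (523896/((-448 - 546)**2) + 1254983/1891036)/(((1 + 6*(-1807) + 6*(-1151))/(-1807 - 1151))) = -1578345/(2358615 + 101997) + (523896/((-994)**2) + 1254983*(1/1891036))/(((1 - 10842 - 6906)/(-2958))) = -1578345/2460612 + (523896/988036 + 1254983/1891036)/((-1/2958*(-17747))) = -1578345*1/2460612 + (523896*(1/988036) + 1254983/1891036)/(17747/2958) = -526115/820204 + (130974/247009 + 1254983/1891036)*(2958/17747) = -526115/820204 + (79666949273/66728987332)*(2958/17747) = -526115/820204 + 117827417974767/592119669090502 = -15348608583640976233/34689922933336150172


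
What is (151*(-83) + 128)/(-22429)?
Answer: 12405/22429 ≈ 0.55308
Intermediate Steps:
(151*(-83) + 128)/(-22429) = (-12533 + 128)*(-1/22429) = -12405*(-1/22429) = 12405/22429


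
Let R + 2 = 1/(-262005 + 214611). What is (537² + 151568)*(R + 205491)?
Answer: 4284522539023105/47394 ≈ 9.0402e+10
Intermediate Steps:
R = -94789/47394 (R = -2 + 1/(-262005 + 214611) = -2 + 1/(-47394) = -2 - 1/47394 = -94789/47394 ≈ -2.0000)
(537² + 151568)*(R + 205491) = (537² + 151568)*(-94789/47394 + 205491) = (288369 + 151568)*(9738945665/47394) = 439937*(9738945665/47394) = 4284522539023105/47394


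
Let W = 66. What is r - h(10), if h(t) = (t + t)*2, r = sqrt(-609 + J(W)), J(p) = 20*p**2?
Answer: -40 + sqrt(86511) ≈ 254.13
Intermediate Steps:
r = sqrt(86511) (r = sqrt(-609 + 20*66**2) = sqrt(-609 + 20*4356) = sqrt(-609 + 87120) = sqrt(86511) ≈ 294.13)
h(t) = 4*t (h(t) = (2*t)*2 = 4*t)
r - h(10) = sqrt(86511) - 4*10 = sqrt(86511) - 1*40 = sqrt(86511) - 40 = -40 + sqrt(86511)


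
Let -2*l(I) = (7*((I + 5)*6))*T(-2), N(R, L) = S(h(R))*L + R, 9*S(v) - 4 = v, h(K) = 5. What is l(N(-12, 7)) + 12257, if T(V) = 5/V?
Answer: 12257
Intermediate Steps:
S(v) = 4/9 + v/9
N(R, L) = L + R (N(R, L) = (4/9 + (1/9)*5)*L + R = (4/9 + 5/9)*L + R = 1*L + R = L + R)
l(I) = 525/2 + 105*I/2 (l(I) = -7*((I + 5)*6)*5/(-2)/2 = -7*((5 + I)*6)*5*(-1/2)/2 = -7*(30 + 6*I)*(-5)/(2*2) = -(210 + 42*I)*(-5)/(2*2) = -(-525 - 105*I)/2 = 525/2 + 105*I/2)
l(N(-12, 7)) + 12257 = (525/2 + 105*(7 - 12)/2) + 12257 = (525/2 + (105/2)*(-5)) + 12257 = (525/2 - 525/2) + 12257 = 0 + 12257 = 12257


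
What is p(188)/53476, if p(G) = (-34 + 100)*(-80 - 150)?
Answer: -3795/13369 ≈ -0.28387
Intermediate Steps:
p(G) = -15180 (p(G) = 66*(-230) = -15180)
p(188)/53476 = -15180/53476 = -15180*1/53476 = -3795/13369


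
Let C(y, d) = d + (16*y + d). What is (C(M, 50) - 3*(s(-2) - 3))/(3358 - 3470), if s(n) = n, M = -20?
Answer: 205/112 ≈ 1.8304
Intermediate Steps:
C(y, d) = 2*d + 16*y (C(y, d) = d + (d + 16*y) = 2*d + 16*y)
(C(M, 50) - 3*(s(-2) - 3))/(3358 - 3470) = ((2*50 + 16*(-20)) - 3*(-2 - 3))/(3358 - 3470) = ((100 - 320) - 3*(-5))/(-112) = (-220 + 15)*(-1/112) = -205*(-1/112) = 205/112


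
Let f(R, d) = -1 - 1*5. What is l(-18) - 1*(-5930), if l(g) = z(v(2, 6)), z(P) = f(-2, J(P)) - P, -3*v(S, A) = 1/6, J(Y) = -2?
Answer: 106633/18 ≈ 5924.1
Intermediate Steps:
f(R, d) = -6 (f(R, d) = -1 - 5 = -6)
v(S, A) = -1/18 (v(S, A) = -⅓/6 = -⅓*⅙ = -1/18)
z(P) = -6 - P
l(g) = -107/18 (l(g) = -6 - 1*(-1/18) = -6 + 1/18 = -107/18)
l(-18) - 1*(-5930) = -107/18 - 1*(-5930) = -107/18 + 5930 = 106633/18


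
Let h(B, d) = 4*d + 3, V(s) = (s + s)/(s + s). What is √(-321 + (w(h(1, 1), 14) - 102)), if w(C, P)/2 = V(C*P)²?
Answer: I*√421 ≈ 20.518*I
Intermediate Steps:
V(s) = 1 (V(s) = (2*s)/((2*s)) = (2*s)*(1/(2*s)) = 1)
h(B, d) = 3 + 4*d
w(C, P) = 2 (w(C, P) = 2*1² = 2*1 = 2)
√(-321 + (w(h(1, 1), 14) - 102)) = √(-321 + (2 - 102)) = √(-321 - 100) = √(-421) = I*√421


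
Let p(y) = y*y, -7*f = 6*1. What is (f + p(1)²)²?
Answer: 1/49 ≈ 0.020408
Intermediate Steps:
f = -6/7 ≈ -0.85714
p(y) = y²
(f + p(1)²)² = (-6/7 + (1²)²)² = (-6/7 + 1²)² = (-6/7 + 1)² = (⅐)² = 1/49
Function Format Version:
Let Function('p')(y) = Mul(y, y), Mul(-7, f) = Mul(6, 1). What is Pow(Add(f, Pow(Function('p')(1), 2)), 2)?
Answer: Rational(1, 49) ≈ 0.020408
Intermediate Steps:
f = Rational(-6, 7) (f = Mul(Rational(-1, 7), Mul(6, 1)) = Mul(Rational(-1, 7), 6) = Rational(-6, 7) ≈ -0.85714)
Function('p')(y) = Pow(y, 2)
Pow(Add(f, Pow(Function('p')(1), 2)), 2) = Pow(Add(Rational(-6, 7), Pow(Pow(1, 2), 2)), 2) = Pow(Add(Rational(-6, 7), Pow(1, 2)), 2) = Pow(Add(Rational(-6, 7), 1), 2) = Pow(Rational(1, 7), 2) = Rational(1, 49)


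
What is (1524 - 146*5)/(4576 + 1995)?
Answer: 794/6571 ≈ 0.12083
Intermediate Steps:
(1524 - 146*5)/(4576 + 1995) = (1524 - 730)/6571 = 794*(1/6571) = 794/6571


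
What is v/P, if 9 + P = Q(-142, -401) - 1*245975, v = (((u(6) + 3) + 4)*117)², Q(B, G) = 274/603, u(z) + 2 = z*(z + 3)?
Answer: -28733799627/148328078 ≈ -193.72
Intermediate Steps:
u(z) = -2 + z*(3 + z) (u(z) = -2 + z*(z + 3) = -2 + z*(3 + z))
Q(B, G) = 274/603 (Q(B, G) = 274*(1/603) = 274/603)
v = 47651409 (v = ((((-2 + 6² + 3*6) + 3) + 4)*117)² = ((((-2 + 36 + 18) + 3) + 4)*117)² = (((52 + 3) + 4)*117)² = ((55 + 4)*117)² = (59*117)² = 6903² = 47651409)
P = -148328078/603 (P = -9 + (274/603 - 1*245975) = -9 + (274/603 - 245975) = -9 - 148322651/603 = -148328078/603 ≈ -2.4598e+5)
v/P = 47651409/(-148328078/603) = 47651409*(-603/148328078) = -28733799627/148328078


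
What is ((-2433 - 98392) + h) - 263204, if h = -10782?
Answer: -374811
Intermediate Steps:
((-2433 - 98392) + h) - 263204 = ((-2433 - 98392) - 10782) - 263204 = (-100825 - 10782) - 263204 = -111607 - 263204 = -374811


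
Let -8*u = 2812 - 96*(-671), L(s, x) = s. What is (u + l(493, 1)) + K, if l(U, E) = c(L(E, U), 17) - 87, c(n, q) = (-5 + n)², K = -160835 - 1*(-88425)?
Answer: -161769/2 ≈ -80885.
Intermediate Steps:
u = -16807/2 (u = -(2812 - 96*(-671))/8 = -(2812 - 1*(-64416))/8 = -(2812 + 64416)/8 = -⅛*67228 = -16807/2 ≈ -8403.5)
K = -72410 (K = -160835 + 88425 = -72410)
l(U, E) = -87 + (-5 + E)² (l(U, E) = (-5 + E)² - 87 = -87 + (-5 + E)²)
(u + l(493, 1)) + K = (-16807/2 + (-87 + (-5 + 1)²)) - 72410 = (-16807/2 + (-87 + (-4)²)) - 72410 = (-16807/2 + (-87 + 16)) - 72410 = (-16807/2 - 71) - 72410 = -16949/2 - 72410 = -161769/2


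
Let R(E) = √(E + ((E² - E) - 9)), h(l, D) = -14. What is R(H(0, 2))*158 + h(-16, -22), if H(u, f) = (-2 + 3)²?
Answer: -14 + 316*I*√2 ≈ -14.0 + 446.89*I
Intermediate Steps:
H(u, f) = 1 (H(u, f) = 1² = 1)
R(E) = √(-9 + E²) (R(E) = √(E + (-9 + E² - E)) = √(-9 + E²))
R(H(0, 2))*158 + h(-16, -22) = √(-9 + 1²)*158 - 14 = √(-9 + 1)*158 - 14 = √(-8)*158 - 14 = (2*I*√2)*158 - 14 = 316*I*√2 - 14 = -14 + 316*I*√2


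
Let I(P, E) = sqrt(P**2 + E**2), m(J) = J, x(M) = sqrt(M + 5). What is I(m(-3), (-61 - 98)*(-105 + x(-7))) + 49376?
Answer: 49376 + 3*sqrt(30963608 - 589890*I*sqrt(2)) ≈ 66071.0 - 224.86*I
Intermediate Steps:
x(M) = sqrt(5 + M)
I(P, E) = sqrt(E**2 + P**2)
I(m(-3), (-61 - 98)*(-105 + x(-7))) + 49376 = sqrt(((-61 - 98)*(-105 + sqrt(5 - 7)))**2 + (-3)**2) + 49376 = sqrt((-159*(-105 + sqrt(-2)))**2 + 9) + 49376 = sqrt((-159*(-105 + I*sqrt(2)))**2 + 9) + 49376 = sqrt((16695 - 159*I*sqrt(2))**2 + 9) + 49376 = sqrt(9 + (16695 - 159*I*sqrt(2))**2) + 49376 = 49376 + sqrt(9 + (16695 - 159*I*sqrt(2))**2)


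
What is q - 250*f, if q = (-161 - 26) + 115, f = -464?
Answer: 115928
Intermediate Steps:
q = -72 (q = -187 + 115 = -72)
q - 250*f = -72 - 250*(-464) = -72 + 116000 = 115928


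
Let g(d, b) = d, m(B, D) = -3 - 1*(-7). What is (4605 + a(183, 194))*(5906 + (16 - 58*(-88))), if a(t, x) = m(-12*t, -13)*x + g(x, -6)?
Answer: 61469950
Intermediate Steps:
m(B, D) = 4 (m(B, D) = -3 + 7 = 4)
a(t, x) = 5*x (a(t, x) = 4*x + x = 5*x)
(4605 + a(183, 194))*(5906 + (16 - 58*(-88))) = (4605 + 5*194)*(5906 + (16 - 58*(-88))) = (4605 + 970)*(5906 + (16 + 5104)) = 5575*(5906 + 5120) = 5575*11026 = 61469950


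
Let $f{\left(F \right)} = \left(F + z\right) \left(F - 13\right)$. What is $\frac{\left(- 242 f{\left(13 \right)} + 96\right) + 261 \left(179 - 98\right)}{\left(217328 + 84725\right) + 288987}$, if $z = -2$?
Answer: $\frac{21237}{591040} \approx 0.035932$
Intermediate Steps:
$f{\left(F \right)} = \left(-13 + F\right) \left(-2 + F\right)$ ($f{\left(F \right)} = \left(F - 2\right) \left(F - 13\right) = \left(-2 + F\right) \left(-13 + F\right) = \left(-13 + F\right) \left(-2 + F\right)$)
$\frac{\left(- 242 f{\left(13 \right)} + 96\right) + 261 \left(179 - 98\right)}{\left(217328 + 84725\right) + 288987} = \frac{\left(- 242 \left(26 + 13^{2} - 195\right) + 96\right) + 261 \left(179 - 98\right)}{\left(217328 + 84725\right) + 288987} = \frac{\left(- 242 \left(26 + 169 - 195\right) + 96\right) + 261 \cdot 81}{302053 + 288987} = \frac{\left(\left(-242\right) 0 + 96\right) + 21141}{591040} = \left(\left(0 + 96\right) + 21141\right) \frac{1}{591040} = \left(96 + 21141\right) \frac{1}{591040} = 21237 \cdot \frac{1}{591040} = \frac{21237}{591040}$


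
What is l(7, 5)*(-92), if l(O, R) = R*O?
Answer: -3220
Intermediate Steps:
l(O, R) = O*R
l(7, 5)*(-92) = (7*5)*(-92) = 35*(-92) = -3220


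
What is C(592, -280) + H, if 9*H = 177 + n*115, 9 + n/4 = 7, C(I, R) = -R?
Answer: 1777/9 ≈ 197.44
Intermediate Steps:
n = -8 (n = -36 + 4*7 = -36 + 28 = -8)
H = -743/9 (H = (177 - 8*115)/9 = (177 - 920)/9 = (⅑)*(-743) = -743/9 ≈ -82.556)
C(592, -280) + H = -1*(-280) - 743/9 = 280 - 743/9 = 1777/9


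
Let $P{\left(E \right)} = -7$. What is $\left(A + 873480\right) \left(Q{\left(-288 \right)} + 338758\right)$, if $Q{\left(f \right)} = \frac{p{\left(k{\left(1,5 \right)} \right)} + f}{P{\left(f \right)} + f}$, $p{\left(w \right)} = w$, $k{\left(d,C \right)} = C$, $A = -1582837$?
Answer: $- \frac{1201505195539}{5} \approx -2.403 \cdot 10^{11}$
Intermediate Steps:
$Q{\left(f \right)} = \frac{5 + f}{-7 + f}$
$\left(A + 873480\right) \left(Q{\left(-288 \right)} + 338758\right) = \left(-1582837 + 873480\right) \left(\frac{5 - 288}{-7 - 288} + 338758\right) = - 709357 \left(\frac{1}{-295} \left(-283\right) + 338758\right) = - 709357 \left(\left(- \frac{1}{295}\right) \left(-283\right) + 338758\right) = - 709357 \left(\frac{283}{295} + 338758\right) = \left(-709357\right) \frac{99933893}{295} = - \frac{1201505195539}{5}$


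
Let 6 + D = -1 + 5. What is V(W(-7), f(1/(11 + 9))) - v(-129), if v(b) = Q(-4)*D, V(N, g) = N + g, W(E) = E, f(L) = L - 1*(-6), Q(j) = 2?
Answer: 61/20 ≈ 3.0500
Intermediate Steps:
D = -2 (D = -6 + (-1 + 5) = -6 + 4 = -2)
f(L) = 6 + L (f(L) = L + 6 = 6 + L)
v(b) = -4 (v(b) = 2*(-2) = -4)
V(W(-7), f(1/(11 + 9))) - v(-129) = (-7 + (6 + 1/(11 + 9))) - 1*(-4) = (-7 + (6 + 1/20)) + 4 = (-7 + 121/20) + 4 = -19/20 + 4 = 61/20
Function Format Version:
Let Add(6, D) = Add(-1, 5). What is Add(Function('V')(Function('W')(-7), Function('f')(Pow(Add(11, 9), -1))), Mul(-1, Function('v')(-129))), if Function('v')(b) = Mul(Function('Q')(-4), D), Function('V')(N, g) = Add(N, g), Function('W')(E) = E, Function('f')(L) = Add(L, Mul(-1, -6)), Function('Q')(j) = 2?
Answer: Rational(61, 20) ≈ 3.0500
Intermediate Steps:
D = -2 (D = Add(-6, Add(-1, 5)) = Add(-6, 4) = -2)
Function('f')(L) = Add(6, L) (Function('f')(L) = Add(L, 6) = Add(6, L))
Function('v')(b) = -4 (Function('v')(b) = Mul(2, -2) = -4)
Add(Function('V')(Function('W')(-7), Function('f')(Pow(Add(11, 9), -1))), Mul(-1, Function('v')(-129))) = Add(Add(-7, Add(6, Pow(Add(11, 9), -1))), Mul(-1, -4)) = Add(Add(-7, Add(6, Pow(20, -1))), 4) = Add(Add(-7, Add(6, Rational(1, 20))), 4) = Add(Add(-7, Rational(121, 20)), 4) = Add(Rational(-19, 20), 4) = Rational(61, 20)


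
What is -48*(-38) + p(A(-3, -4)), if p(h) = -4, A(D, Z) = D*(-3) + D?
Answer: 1820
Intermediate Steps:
A(D, Z) = -2*D (A(D, Z) = -3*D + D = -2*D)
-48*(-38) + p(A(-3, -4)) = -48*(-38) - 4 = 1824 - 4 = 1820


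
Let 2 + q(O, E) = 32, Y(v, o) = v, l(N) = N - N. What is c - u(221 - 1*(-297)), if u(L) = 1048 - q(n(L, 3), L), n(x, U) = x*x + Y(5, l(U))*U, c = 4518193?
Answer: 4517175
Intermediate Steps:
l(N) = 0
n(x, U) = x**2 + 5*U (n(x, U) = x*x + 5*U = x**2 + 5*U)
q(O, E) = 30 (q(O, E) = -2 + 32 = 30)
u(L) = 1018 (u(L) = 1048 - 1*30 = 1048 - 30 = 1018)
c - u(221 - 1*(-297)) = 4518193 - 1*1018 = 4518193 - 1018 = 4517175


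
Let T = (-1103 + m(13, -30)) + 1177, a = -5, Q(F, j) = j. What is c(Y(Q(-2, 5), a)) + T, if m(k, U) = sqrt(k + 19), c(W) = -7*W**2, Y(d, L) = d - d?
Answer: 74 + 4*sqrt(2) ≈ 79.657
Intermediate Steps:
Y(d, L) = 0
m(k, U) = sqrt(19 + k)
T = 74 + 4*sqrt(2) (T = (-1103 + sqrt(19 + 13)) + 1177 = (-1103 + sqrt(32)) + 1177 = (-1103 + 4*sqrt(2)) + 1177 = 74 + 4*sqrt(2) ≈ 79.657)
c(Y(Q(-2, 5), a)) + T = -7*0**2 + (74 + 4*sqrt(2)) = -7*0 + (74 + 4*sqrt(2)) = 0 + (74 + 4*sqrt(2)) = 74 + 4*sqrt(2)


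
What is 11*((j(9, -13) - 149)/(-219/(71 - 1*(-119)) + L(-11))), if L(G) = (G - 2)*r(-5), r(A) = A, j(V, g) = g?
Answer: -338580/12131 ≈ -27.910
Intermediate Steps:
L(G) = 10 - 5*G (L(G) = (G - 2)*(-5) = (-2 + G)*(-5) = 10 - 5*G)
11*((j(9, -13) - 149)/(-219/(71 - 1*(-119)) + L(-11))) = 11*((-13 - 149)/(-219/(71 - 1*(-119)) + (10 - 5*(-11)))) = 11*(-162/(-219/(71 + 119) + (10 + 55))) = 11*(-162/(-219/190 + 65)) = 11*(-162/12131/190) = 11*(-162*190/12131) = 11*(-30780/12131) = -338580/12131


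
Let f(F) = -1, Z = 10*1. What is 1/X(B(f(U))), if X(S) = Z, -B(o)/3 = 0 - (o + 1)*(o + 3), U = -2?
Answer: 1/10 ≈ 0.10000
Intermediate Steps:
Z = 10
B(o) = 3*(1 + o)*(3 + o) (B(o) = -3*(0 - (o + 1)*(o + 3)) = -3*(0 - (1 + o)*(3 + o)) = -(-3)*(1 + o)*(3 + o) = 3*(1 + o)*(3 + o))
X(S) = 10
1/X(B(f(U))) = 1/10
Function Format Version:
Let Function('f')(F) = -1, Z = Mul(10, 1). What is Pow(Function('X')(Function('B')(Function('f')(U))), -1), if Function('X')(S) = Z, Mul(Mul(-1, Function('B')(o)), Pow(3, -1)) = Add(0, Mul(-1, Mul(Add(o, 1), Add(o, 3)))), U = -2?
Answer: Rational(1, 10) ≈ 0.10000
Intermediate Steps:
Z = 10
Function('B')(o) = Mul(3, Add(1, o), Add(3, o)) (Function('B')(o) = Mul(-3, Add(0, Mul(-1, Mul(Add(o, 1), Add(o, 3))))) = Mul(-3, Add(0, Mul(-1, Mul(Add(1, o), Add(3, o))))) = Mul(-3, Add(0, Mul(-1, Add(1, o), Add(3, o)))) = Mul(-3, Mul(-1, Add(1, o), Add(3, o))) = Mul(3, Add(1, o), Add(3, o)))
Function('X')(S) = 10
Pow(Function('X')(Function('B')(Function('f')(U))), -1) = Pow(10, -1) = Rational(1, 10)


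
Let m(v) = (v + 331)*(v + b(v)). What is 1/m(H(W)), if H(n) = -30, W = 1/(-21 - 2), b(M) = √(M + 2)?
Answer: -15/139664 - I*√7/139664 ≈ -0.0001074 - 1.8944e-5*I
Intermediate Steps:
b(M) = √(2 + M)
W = -1/23 (W = 1/(-23) = -1/23 ≈ -0.043478)
m(v) = (331 + v)*(v + √(2 + v)) (m(v) = (v + 331)*(v + √(2 + v)) = (331 + v)*(v + √(2 + v)))
1/m(H(W)) = 1/((-30)² + 331*(-30) + 331*√(2 - 30) - 30*√(2 - 30)) = 1/(900 - 9930 + 331*√(-28) - 60*I*√7) = 1/(900 - 9930 + 331*(2*I*√7) - 60*I*√7) = 1/(900 - 9930 + 662*I*√7 - 60*I*√7) = 1/(-9030 + 602*I*√7)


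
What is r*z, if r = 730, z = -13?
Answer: -9490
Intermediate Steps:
r*z = 730*(-13) = -9490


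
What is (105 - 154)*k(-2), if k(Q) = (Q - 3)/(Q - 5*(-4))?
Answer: 245/18 ≈ 13.611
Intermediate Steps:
k(Q) = (-3 + Q)/(20 + Q) (k(Q) = (-3 + Q)/(Q + 20) = (-3 + Q)/(20 + Q))
(105 - 154)*k(-2) = (105 - 154)*((-3 - 2)/(20 - 2)) = -49*(-5)/18 = -49*(-5/18) = 245/18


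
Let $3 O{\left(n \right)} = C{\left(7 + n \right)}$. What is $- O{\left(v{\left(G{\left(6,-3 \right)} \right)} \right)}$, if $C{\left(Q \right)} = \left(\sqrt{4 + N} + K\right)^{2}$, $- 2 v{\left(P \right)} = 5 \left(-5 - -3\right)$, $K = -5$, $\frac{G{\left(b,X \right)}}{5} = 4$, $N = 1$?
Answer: $-10 + \frac{10 \sqrt{5}}{3} \approx -2.5464$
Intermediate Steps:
$G{\left(b,X \right)} = 20$ ($G{\left(b,X \right)} = 5 \cdot 4 = 20$)
$v{\left(P \right)} = 5$ ($v{\left(P \right)} = - \frac{5 \left(-5 - -3\right)}{2} = - \frac{5 \left(-5 + 3\right)}{2} = - \frac{5 \left(-2\right)}{2} = \left(- \frac{1}{2}\right) \left(-10\right) = 5$)
$C{\left(Q \right)} = \left(-5 + \sqrt{5}\right)^{2}$ ($C{\left(Q \right)} = \left(\sqrt{4 + 1} - 5\right)^{2} = \left(\sqrt{5} - 5\right)^{2} = \left(-5 + \sqrt{5}\right)^{2}$)
$O{\left(n \right)} = \frac{\left(5 - \sqrt{5}\right)^{2}}{3}$
$- O{\left(v{\left(G{\left(6,-3 \right)} \right)} \right)} = - \frac{\left(5 - \sqrt{5}\right)^{2}}{3}$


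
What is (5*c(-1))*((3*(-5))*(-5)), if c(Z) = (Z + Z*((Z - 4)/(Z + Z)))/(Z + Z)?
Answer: 2625/4 ≈ 656.25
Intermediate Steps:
c(Z) = (-2 + 3*Z/2)/(2*Z) (c(Z) = (Z + Z*((-4 + Z)/((2*Z))))/((2*Z)) = (Z + Z*((-4 + Z)*(1/(2*Z))))*(1/(2*Z)) = (Z + Z*((-4 + Z)/(2*Z)))*(1/(2*Z)) = (Z + (-2 + Z/2))*(1/(2*Z)) = (-2 + 3*Z/2)*(1/(2*Z)) = (-2 + 3*Z/2)/(2*Z))
(5*c(-1))*((3*(-5))*(-5)) = (5*(3/4 - 1/(-1)))*((3*(-5))*(-5)) = (5*(3/4 - 1*(-1)))*(-15*(-5)) = (5*(3/4 + 1))*75 = (5*(7/4))*75 = (35/4)*75 = 2625/4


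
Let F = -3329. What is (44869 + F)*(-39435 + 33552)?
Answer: -244379820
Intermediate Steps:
(44869 + F)*(-39435 + 33552) = (44869 - 3329)*(-39435 + 33552) = 41540*(-5883) = -244379820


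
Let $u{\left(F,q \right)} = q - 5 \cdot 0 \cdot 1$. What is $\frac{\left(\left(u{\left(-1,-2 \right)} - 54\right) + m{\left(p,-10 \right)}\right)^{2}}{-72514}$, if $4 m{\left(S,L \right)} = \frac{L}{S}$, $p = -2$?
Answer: $- \frac{47961}{1160224} \approx -0.041338$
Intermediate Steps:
$u{\left(F,q \right)} = q$ ($u{\left(F,q \right)} = q - 0 \cdot 1 = q - 0 = q + 0 = q$)
$m{\left(S,L \right)} = \frac{L}{4 S}$ ($m{\left(S,L \right)} = \frac{L \frac{1}{S}}{4} = \frac{L}{4 S}$)
$\frac{\left(\left(u{\left(-1,-2 \right)} - 54\right) + m{\left(p,-10 \right)}\right)^{2}}{-72514} = \frac{\left(\left(-2 - 54\right) + \frac{1}{4} \left(-10\right) \frac{1}{-2}\right)^{2}}{-72514} = \left(\left(-2 - 54\right) + \frac{1}{4} \left(-10\right) \left(- \frac{1}{2}\right)\right)^{2} \left(- \frac{1}{72514}\right) = \left(-56 + \frac{5}{4}\right)^{2} \left(- \frac{1}{72514}\right) = \left(- \frac{219}{4}\right)^{2} \left(- \frac{1}{72514}\right) = \frac{47961}{16} \left(- \frac{1}{72514}\right) = - \frac{47961}{1160224}$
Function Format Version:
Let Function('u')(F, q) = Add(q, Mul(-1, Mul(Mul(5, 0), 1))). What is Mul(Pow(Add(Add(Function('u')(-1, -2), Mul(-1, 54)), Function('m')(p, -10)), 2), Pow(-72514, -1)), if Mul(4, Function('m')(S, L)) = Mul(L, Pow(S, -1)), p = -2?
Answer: Rational(-47961, 1160224) ≈ -0.041338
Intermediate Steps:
Function('u')(F, q) = q (Function('u')(F, q) = Add(q, Mul(-1, Mul(0, 1))) = Add(q, Mul(-1, 0)) = Add(q, 0) = q)
Function('m')(S, L) = Mul(Rational(1, 4), L, Pow(S, -1)) (Function('m')(S, L) = Mul(Rational(1, 4), Mul(L, Pow(S, -1))) = Mul(Rational(1, 4), L, Pow(S, -1)))
Mul(Pow(Add(Add(Function('u')(-1, -2), Mul(-1, 54)), Function('m')(p, -10)), 2), Pow(-72514, -1)) = Mul(Pow(Add(Add(-2, Mul(-1, 54)), Mul(Rational(1, 4), -10, Pow(-2, -1))), 2), Pow(-72514, -1)) = Mul(Pow(Add(Add(-2, -54), Mul(Rational(1, 4), -10, Rational(-1, 2))), 2), Rational(-1, 72514)) = Mul(Pow(Add(-56, Rational(5, 4)), 2), Rational(-1, 72514)) = Mul(Pow(Rational(-219, 4), 2), Rational(-1, 72514)) = Mul(Rational(47961, 16), Rational(-1, 72514)) = Rational(-47961, 1160224)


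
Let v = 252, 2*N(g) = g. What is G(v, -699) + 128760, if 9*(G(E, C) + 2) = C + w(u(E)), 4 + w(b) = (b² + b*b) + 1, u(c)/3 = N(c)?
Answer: 160432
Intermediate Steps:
N(g) = g/2
u(c) = 3*c/2 (u(c) = 3*(c/2) = 3*c/2)
w(b) = -3 + 2*b² (w(b) = -4 + ((b² + b*b) + 1) = -4 + ((b² + b²) + 1) = -4 + (2*b² + 1) = -4 + (1 + 2*b²) = -3 + 2*b²)
G(E, C) = -7/3 + E²/2 + C/9 (G(E, C) = -2 + (C + (-3 + 2*(3*E/2)²))/9 = -2 + (C + (-3 + 2*(9*E²/4)))/9 = -2 + (C + (-3 + 9*E²/2))/9 = -2 + (-3 + C + 9*E²/2)/9 = -2 + (-⅓ + E²/2 + C/9) = -7/3 + E²/2 + C/9)
G(v, -699) + 128760 = (-7/3 + (½)*252² + (⅑)*(-699)) + 128760 = (-7/3 + (½)*63504 - 233/3) + 128760 = (-7/3 + 31752 - 233/3) + 128760 = 31672 + 128760 = 160432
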